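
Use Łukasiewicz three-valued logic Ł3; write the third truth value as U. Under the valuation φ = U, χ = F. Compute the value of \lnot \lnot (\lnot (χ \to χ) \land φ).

F

χ \to χ = F \to F = T
\lnot (χ \to χ) = \lnot T = F
\lnot (χ \to χ) \land φ = F \land U = F
\lnot (\lnot (χ \to χ) \land φ) = \lnot F = T
\lnot \lnot (\lnot (χ \to χ) \land φ) = \lnot T = F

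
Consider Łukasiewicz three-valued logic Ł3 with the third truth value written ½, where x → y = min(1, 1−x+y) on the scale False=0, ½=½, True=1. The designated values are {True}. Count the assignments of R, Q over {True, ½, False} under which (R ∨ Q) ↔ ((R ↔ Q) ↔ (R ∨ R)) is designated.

Of the 9 assignments, 6 give a value in {True}.

6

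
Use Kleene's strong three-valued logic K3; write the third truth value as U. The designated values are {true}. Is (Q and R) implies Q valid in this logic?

Countermodel: Q=U, R=true gives U, which is not designated.

No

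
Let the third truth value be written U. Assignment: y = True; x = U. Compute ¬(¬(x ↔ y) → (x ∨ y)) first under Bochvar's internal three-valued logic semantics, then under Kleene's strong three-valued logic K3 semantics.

U; False

In Bochvar's internal three-valued logic: x ↔ y = U ↔ True = U
¬(x ↔ y) = ¬U = U
x ∨ y = U ∨ True = U
¬(x ↔ y) → (x ∨ y) = U → U = U  [any arg is the third value ⇒ result is the third value]
¬(¬(x ↔ y) → (x ∨ y)) = ¬U = U
In Kleene's strong three-valued logic K3: x ↔ y = U ↔ True = U
¬(x ↔ y) = ¬U = U
x ∨ y = U ∨ True = True
¬(x ↔ y) → (x ∨ y) = U → True = True
¬(¬(x ↔ y) → (x ∨ y)) = ¬True = False
They differ because Bochvar's internal three-valued logic and Kleene's strong three-valued logic K3 treat U differently under the binary connectives.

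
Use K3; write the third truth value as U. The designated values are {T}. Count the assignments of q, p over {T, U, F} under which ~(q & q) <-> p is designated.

Designated under: (q=T, p=F); (q=F, p=T).

2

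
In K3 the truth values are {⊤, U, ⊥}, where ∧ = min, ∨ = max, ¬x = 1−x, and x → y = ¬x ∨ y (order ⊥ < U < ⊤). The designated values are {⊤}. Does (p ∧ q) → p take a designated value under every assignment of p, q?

Countermodel: p=U, q=⊤ gives U, which is not designated.

No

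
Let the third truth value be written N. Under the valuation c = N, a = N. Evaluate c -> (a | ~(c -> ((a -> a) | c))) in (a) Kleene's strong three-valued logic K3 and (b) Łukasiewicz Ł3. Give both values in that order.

N; T

In Kleene's strong three-valued logic K3: a -> a = N -> N = N  [~N | N]
(a -> a) | c = N | N = N
c -> ((a -> a) | c) = N -> N = N
~(c -> ((a -> a) | c)) = ~N = N
a | ~(c -> ((a -> a) | c)) = N | N = N
c -> (a | ~(c -> ((a -> a) | c))) = N -> N = N
In Łukasiewicz Ł3: a -> a = N -> N = T  [min(1, 1−½+½)]
(a -> a) | c = T | N = T
c -> ((a -> a) | c) = N -> T = T
~(c -> ((a -> a) | c)) = ~T = F
a | ~(c -> ((a -> a) | c)) = N | F = N
c -> (a | ~(c -> ((a -> a) | c))) = N -> N = T
They differ because Kleene's strong three-valued logic K3 and Łukasiewicz Ł3 treat N differently under implication.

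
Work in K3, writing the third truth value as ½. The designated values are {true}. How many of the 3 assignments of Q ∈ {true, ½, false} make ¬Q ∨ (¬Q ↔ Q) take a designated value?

Q=true: false ·
Q=½: ½ ·
Q=false: true ✓

1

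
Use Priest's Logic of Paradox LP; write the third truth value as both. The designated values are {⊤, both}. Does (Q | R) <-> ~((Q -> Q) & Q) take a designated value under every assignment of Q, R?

Countermodel: Q=⊤, R=⊤ gives ⊥, which is not designated.

No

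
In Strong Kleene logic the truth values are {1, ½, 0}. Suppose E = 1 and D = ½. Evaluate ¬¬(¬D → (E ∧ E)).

1

¬D = ¬½ = ½
E ∧ E = 1 ∧ 1 = 1
¬D → (E ∧ E) = ½ → 1 = 1  [¬½ ∨ 1]
¬(¬D → (E ∧ E)) = ¬1 = 0
¬¬(¬D → (E ∧ E)) = ¬0 = 1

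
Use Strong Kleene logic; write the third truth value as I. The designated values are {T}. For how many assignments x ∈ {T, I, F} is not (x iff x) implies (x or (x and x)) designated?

x=T: T ✓
x=I: I ·
x=F: T ✓

2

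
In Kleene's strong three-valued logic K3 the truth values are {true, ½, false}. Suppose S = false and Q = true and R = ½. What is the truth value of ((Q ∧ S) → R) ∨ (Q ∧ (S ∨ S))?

Q ∧ S = true ∧ false = false
(Q ∧ S) → R = false → ½ = true  [¬false ∨ ½]
S ∨ S = false ∨ false = false
Q ∧ (S ∨ S) = true ∧ false = false
((Q ∧ S) → R) ∨ (Q ∧ (S ∨ S)) = true ∨ false = true

true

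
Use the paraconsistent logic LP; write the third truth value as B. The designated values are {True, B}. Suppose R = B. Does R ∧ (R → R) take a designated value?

R → R = B → B = B  [¬B ∨ B]
R ∧ (R → R) = B ∧ B = B
B ∈ {True, B}.

Yes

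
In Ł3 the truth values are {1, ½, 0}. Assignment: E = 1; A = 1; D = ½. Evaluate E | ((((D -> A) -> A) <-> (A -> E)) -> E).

1

D -> A = ½ -> 1 = 1  [min(1, 1−½+1)]
(D -> A) -> A = 1 -> 1 = 1
A -> E = 1 -> 1 = 1
((D -> A) -> A) <-> (A -> E) = 1 <-> 1 = 1
(((D -> A) -> A) <-> (A -> E)) -> E = 1 -> 1 = 1
E | ((((D -> A) -> A) <-> (A -> E)) -> E) = 1 | 1 = 1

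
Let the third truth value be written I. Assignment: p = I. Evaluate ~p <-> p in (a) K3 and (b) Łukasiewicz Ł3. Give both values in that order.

In K3: ~p = ~I = I
~p <-> p = I <-> I = I
In Łukasiewicz Ł3: ~p = ~I = I
~p <-> p = I <-> I = 1  [1 − |½−½|]
They differ because K3 and Łukasiewicz Ł3 treat I differently under implication.

I; 1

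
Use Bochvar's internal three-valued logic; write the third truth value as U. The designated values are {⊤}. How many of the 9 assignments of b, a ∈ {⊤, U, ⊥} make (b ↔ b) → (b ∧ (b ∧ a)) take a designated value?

Designated under: (b=⊤, a=⊤).

1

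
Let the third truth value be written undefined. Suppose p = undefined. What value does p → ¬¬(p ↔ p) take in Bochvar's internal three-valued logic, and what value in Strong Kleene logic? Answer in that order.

undefined; undefined

In Bochvar's internal three-valued logic: p ↔ p = undefined ↔ undefined = undefined
¬(p ↔ p) = ¬undefined = undefined
¬¬(p ↔ p) = ¬undefined = undefined
p → ¬¬(p ↔ p) = undefined → undefined = undefined  [any arg is the third value ⇒ result is the third value]
In Strong Kleene logic: p ↔ p = undefined ↔ undefined = undefined
¬(p ↔ p) = ¬undefined = undefined
¬¬(p ↔ p) = ¬undefined = undefined
p → ¬¬(p ↔ p) = undefined → undefined = undefined  [¬undefined ∨ undefined]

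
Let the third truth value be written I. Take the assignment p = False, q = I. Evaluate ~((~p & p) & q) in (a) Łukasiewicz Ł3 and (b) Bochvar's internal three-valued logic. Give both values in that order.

In Łukasiewicz Ł3: ~p = ~False = True
~p & p = True & False = False
(~p & p) & q = False & I = False
~((~p & p) & q) = ~False = True
In Bochvar's internal three-valued logic: ~p = ~False = True
~p & p = True & False = False
(~p & p) & q = False & I = I
~((~p & p) & q) = ~I = I
They differ because Łukasiewicz Ł3 and Bochvar's internal three-valued logic treat I differently under the binary connectives.

True; I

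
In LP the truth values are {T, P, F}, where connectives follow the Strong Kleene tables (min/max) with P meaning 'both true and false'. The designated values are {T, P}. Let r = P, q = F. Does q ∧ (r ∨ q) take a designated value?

r ∨ q = P ∨ F = P
q ∧ (r ∨ q) = F ∧ P = F
F ∉ {T, P}.

No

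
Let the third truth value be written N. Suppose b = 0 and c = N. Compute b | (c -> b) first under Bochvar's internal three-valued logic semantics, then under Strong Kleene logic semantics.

N; N

In Bochvar's internal three-valued logic: c -> b = N -> 0 = N
b | (c -> b) = 0 | N = N
In Strong Kleene logic: c -> b = N -> 0 = N  [~N | 0]
b | (c -> b) = 0 | N = N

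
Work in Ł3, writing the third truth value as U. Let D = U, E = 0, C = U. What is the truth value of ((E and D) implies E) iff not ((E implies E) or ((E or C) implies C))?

E and D = 0 and U = 0
(E and D) implies E = 0 implies 0 = 1
E implies E = 0 implies 0 = 1
E or C = 0 or U = U
(E or C) implies C = U implies U = 1  [min(1, 1−½+½)]
(E implies E) or ((E or C) implies C) = 1 or 1 = 1
not ((E implies E) or ((E or C) implies C)) = not 1 = 0
((E and D) implies E) iff not ((E implies E) or ((E or C) implies C)) = 1 iff 0 = 0

0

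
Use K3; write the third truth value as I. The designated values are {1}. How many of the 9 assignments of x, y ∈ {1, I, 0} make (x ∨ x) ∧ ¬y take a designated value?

Designated under: (x=1, y=0).

1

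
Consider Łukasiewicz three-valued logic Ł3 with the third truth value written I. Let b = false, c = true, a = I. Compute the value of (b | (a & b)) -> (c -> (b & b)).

true

a & b = I & false = false
b | (a & b) = false | false = false
b & b = false & false = false
c -> (b & b) = true -> false = false
(b | (a & b)) -> (c -> (b & b)) = false -> false = true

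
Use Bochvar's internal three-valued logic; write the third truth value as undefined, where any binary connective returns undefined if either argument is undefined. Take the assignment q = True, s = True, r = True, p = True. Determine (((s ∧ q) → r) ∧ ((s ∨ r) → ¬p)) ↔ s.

False

s ∧ q = True ∧ True = True
(s ∧ q) → r = True → True = True
s ∨ r = True ∨ True = True
¬p = ¬True = False
(s ∨ r) → ¬p = True → False = False
((s ∧ q) → r) ∧ ((s ∨ r) → ¬p) = True ∧ False = False
(((s ∧ q) → r) ∧ ((s ∨ r) → ¬p)) ↔ s = False ↔ True = False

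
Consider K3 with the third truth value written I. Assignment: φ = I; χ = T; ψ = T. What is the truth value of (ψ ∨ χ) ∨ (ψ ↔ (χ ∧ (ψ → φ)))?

T

ψ ∨ χ = T ∨ T = T
ψ → φ = T → I = I  [¬T ∨ I]
χ ∧ (ψ → φ) = T ∧ I = I
ψ ↔ (χ ∧ (ψ → φ)) = T ↔ I = I
(ψ ∨ χ) ∨ (ψ ↔ (χ ∧ (ψ → φ))) = T ∨ I = T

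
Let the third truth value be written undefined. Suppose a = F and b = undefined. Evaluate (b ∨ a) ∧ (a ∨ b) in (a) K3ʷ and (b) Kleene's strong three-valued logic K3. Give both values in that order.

undefined; undefined

In K3ʷ: b ∨ a = undefined ∨ F = undefined
a ∨ b = F ∨ undefined = undefined
(b ∨ a) ∧ (a ∨ b) = undefined ∧ undefined = undefined
In Kleene's strong three-valued logic K3: b ∨ a = undefined ∨ F = undefined
a ∨ b = F ∨ undefined = undefined
(b ∨ a) ∧ (a ∨ b) = undefined ∧ undefined = undefined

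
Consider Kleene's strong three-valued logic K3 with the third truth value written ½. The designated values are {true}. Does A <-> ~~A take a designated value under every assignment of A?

No

Countermodel: A=½ gives ½, which is not designated.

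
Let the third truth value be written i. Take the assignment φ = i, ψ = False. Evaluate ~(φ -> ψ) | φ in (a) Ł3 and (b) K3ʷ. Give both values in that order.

In Ł3: φ -> ψ = i -> False = i  [min(1, 1−½+0)]
~(φ -> ψ) = ~i = i
~(φ -> ψ) | φ = i | i = i
In K3ʷ: φ -> ψ = i -> False = i  [any arg is the third value ⇒ result is the third value]
~(φ -> ψ) = ~i = i
~(φ -> ψ) | φ = i | i = i

i; i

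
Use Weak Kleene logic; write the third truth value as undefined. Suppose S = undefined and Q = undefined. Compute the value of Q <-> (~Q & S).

undefined

~Q = ~undefined = undefined
~Q & S = undefined & undefined = undefined
Q <-> (~Q & S) = undefined <-> undefined = undefined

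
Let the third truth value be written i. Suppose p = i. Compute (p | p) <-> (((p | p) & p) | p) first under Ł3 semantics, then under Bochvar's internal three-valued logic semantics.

⊤; i

In Ł3: p | p = i | i = i
p | p = i | i = i
(p | p) & p = i & i = i
((p | p) & p) | p = i | i = i
(p | p) <-> (((p | p) & p) | p) = i <-> i = ⊤
In Bochvar's internal three-valued logic: p | p = i | i = i
p | p = i | i = i
(p | p) & p = i & i = i
((p | p) & p) | p = i | i = i
(p | p) <-> (((p | p) & p) | p) = i <-> i = i
They differ because Ł3 and Bochvar's internal three-valued logic treat i differently under the binary connectives.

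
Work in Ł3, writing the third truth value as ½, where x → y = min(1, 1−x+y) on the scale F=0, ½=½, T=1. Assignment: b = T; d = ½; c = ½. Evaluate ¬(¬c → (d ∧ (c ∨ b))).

¬c = ¬½ = ½
c ∨ b = ½ ∨ T = T
d ∧ (c ∨ b) = ½ ∧ T = ½
¬c → (d ∧ (c ∨ b)) = ½ → ½ = T  [min(1, 1−½+½)]
¬(¬c → (d ∧ (c ∨ b))) = ¬T = F

F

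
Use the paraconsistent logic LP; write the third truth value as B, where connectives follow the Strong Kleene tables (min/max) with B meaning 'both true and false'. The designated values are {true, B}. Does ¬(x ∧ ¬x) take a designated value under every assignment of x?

Every assignment of x over {true, B, false} gives a value in {true, B}.
In particular, with x=B: ¬(x ∧ ¬x) = B.

Yes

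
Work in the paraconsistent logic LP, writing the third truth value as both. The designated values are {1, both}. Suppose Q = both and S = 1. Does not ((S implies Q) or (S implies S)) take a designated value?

No

S implies Q = 1 implies both = both  [not 1 or both]
S implies S = 1 implies 1 = 1
(S implies Q) or (S implies S) = both or 1 = 1
not ((S implies Q) or (S implies S)) = not 1 = 0
0 ∉ {1, both}.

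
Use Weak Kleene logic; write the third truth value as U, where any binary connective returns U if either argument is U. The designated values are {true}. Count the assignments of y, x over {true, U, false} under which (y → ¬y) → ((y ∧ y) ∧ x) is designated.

Designated under: (y=true, x=true); (y=true, x=false).

2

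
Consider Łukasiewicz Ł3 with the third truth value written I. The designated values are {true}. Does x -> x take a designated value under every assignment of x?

Every assignment of x over {true, I, false} gives a value in {true}.
In particular, with x=I: x -> x = true.

Yes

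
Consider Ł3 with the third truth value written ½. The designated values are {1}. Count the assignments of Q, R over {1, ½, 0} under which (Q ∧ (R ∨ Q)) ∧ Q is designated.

Designated under: (Q=1, R=1); (Q=1, R=½); (Q=1, R=0).

3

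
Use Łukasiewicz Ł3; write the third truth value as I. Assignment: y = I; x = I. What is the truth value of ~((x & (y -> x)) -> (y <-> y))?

y -> x = I -> I = T  [min(1, 1−½+½)]
x & (y -> x) = I & T = I
y <-> y = I <-> I = T
(x & (y -> x)) -> (y <-> y) = I -> T = T
~((x & (y -> x)) -> (y <-> y)) = ~T = F

F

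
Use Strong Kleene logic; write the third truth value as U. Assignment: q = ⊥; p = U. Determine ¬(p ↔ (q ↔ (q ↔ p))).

U

q ↔ p = ⊥ ↔ U = U
q ↔ (q ↔ p) = ⊥ ↔ U = U
p ↔ (q ↔ (q ↔ p)) = U ↔ U = U
¬(p ↔ (q ↔ (q ↔ p))) = ¬U = U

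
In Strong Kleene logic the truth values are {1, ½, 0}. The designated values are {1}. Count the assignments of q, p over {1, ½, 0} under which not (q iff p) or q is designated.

Designated under: (q=1, p=1); (q=1, p=½); (q=1, p=0); (q=0, p=1).

4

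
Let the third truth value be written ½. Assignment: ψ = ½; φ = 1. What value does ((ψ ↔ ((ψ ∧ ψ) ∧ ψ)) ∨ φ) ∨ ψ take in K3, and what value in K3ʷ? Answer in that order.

In K3: ψ ∧ ψ = ½ ∧ ½ = ½
(ψ ∧ ψ) ∧ ψ = ½ ∧ ½ = ½
ψ ↔ ((ψ ∧ ψ) ∧ ψ) = ½ ↔ ½ = ½
(ψ ↔ ((ψ ∧ ψ) ∧ ψ)) ∨ φ = ½ ∨ 1 = 1
((ψ ↔ ((ψ ∧ ψ) ∧ ψ)) ∨ φ) ∨ ψ = 1 ∨ ½ = 1
In K3ʷ: ψ ∧ ψ = ½ ∧ ½ = ½
(ψ ∧ ψ) ∧ ψ = ½ ∧ ½ = ½
ψ ↔ ((ψ ∧ ψ) ∧ ψ) = ½ ↔ ½ = ½
(ψ ↔ ((ψ ∧ ψ) ∧ ψ)) ∨ φ = ½ ∨ 1 = ½
((ψ ↔ ((ψ ∧ ψ) ∧ ψ)) ∨ φ) ∨ ψ = ½ ∨ ½ = ½
They differ because K3 and K3ʷ treat ½ differently under the binary connectives.

1; ½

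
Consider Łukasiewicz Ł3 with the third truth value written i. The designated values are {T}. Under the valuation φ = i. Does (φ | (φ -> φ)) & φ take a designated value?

No

φ -> φ = i -> i = T  [min(1, 1−½+½)]
φ | (φ -> φ) = i | T = T
(φ | (φ -> φ)) & φ = T & i = i
i ∉ {T}.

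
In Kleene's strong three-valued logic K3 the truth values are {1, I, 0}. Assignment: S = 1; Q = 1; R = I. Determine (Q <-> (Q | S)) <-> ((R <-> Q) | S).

1

Q | S = 1 | 1 = 1
Q <-> (Q | S) = 1 <-> 1 = 1
R <-> Q = I <-> 1 = I
(R <-> Q) | S = I | 1 = 1
(Q <-> (Q | S)) <-> ((R <-> Q) | S) = 1 <-> 1 = 1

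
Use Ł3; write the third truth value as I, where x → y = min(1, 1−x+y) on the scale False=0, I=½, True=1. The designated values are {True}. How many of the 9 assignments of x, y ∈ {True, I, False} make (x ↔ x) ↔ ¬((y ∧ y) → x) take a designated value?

1

Designated under: (x=False, y=True).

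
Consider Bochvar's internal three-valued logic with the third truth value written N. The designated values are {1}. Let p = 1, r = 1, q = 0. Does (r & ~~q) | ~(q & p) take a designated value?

~q = ~0 = 1
~~q = ~1 = 0
r & ~~q = 1 & 0 = 0
q & p = 0 & 1 = 0
~(q & p) = ~0 = 1
(r & ~~q) | ~(q & p) = 0 | 1 = 1
1 ∈ {1}.

Yes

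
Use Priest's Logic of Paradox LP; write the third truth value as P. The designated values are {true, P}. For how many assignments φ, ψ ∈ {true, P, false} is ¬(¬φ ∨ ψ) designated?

4

Designated under: (φ=true, ψ=P); (φ=true, ψ=false); (φ=P, ψ=P); (φ=P, ψ=false).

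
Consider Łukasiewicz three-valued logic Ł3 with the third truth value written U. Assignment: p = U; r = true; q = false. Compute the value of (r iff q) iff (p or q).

U

r iff q = true iff false = false
p or q = U or false = U
(r iff q) iff (p or q) = false iff U = U  [1 − |0−½|]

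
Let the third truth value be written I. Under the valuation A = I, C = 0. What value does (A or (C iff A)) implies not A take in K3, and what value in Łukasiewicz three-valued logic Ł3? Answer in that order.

In K3: C iff A = 0 iff I = I
A or (C iff A) = I or I = I
not A = not I = I
(A or (C iff A)) implies not A = I implies I = I
In Łukasiewicz three-valued logic Ł3: C iff A = 0 iff I = I  [1 − |0−½|]
A or (C iff A) = I or I = I
not A = not I = I
(A or (C iff A)) implies not A = I implies I = 1
They differ because K3 and Łukasiewicz three-valued logic Ł3 treat I differently under implication.

I; 1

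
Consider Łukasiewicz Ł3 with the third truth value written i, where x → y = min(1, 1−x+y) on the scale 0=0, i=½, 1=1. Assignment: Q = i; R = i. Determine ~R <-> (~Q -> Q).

~R = ~i = i
~Q = ~i = i
~Q -> Q = i -> i = 1  [min(1, 1−½+½)]
~R <-> (~Q -> Q) = i <-> 1 = i

i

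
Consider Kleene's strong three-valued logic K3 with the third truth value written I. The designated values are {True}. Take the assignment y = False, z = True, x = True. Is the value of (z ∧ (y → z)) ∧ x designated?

y → z = False → True = True
z ∧ (y → z) = True ∧ True = True
(z ∧ (y → z)) ∧ x = True ∧ True = True
True ∈ {True}.

Yes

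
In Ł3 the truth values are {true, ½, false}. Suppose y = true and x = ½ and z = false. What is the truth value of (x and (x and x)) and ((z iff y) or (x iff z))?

½

x and x = ½ and ½ = ½
x and (x and x) = ½ and ½ = ½
z iff y = false iff true = false
x iff z = ½ iff false = ½  [1 − |½−0|]
(z iff y) or (x iff z) = false or ½ = ½
(x and (x and x)) and ((z iff y) or (x iff z)) = ½ and ½ = ½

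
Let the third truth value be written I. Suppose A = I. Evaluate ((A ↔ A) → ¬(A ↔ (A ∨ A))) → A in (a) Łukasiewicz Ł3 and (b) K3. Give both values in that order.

In Łukasiewicz Ł3: A ↔ A = I ↔ I = T  [1 − |½−½|]
A ∨ A = I ∨ I = I
A ↔ (A ∨ A) = I ↔ I = T
¬(A ↔ (A ∨ A)) = ¬T = F
(A ↔ A) → ¬(A ↔ (A ∨ A)) = T → F = F
((A ↔ A) → ¬(A ↔ (A ∨ A))) → A = F → I = T
In K3: A ↔ A = I ↔ I = I
A ∨ A = I ∨ I = I
A ↔ (A ∨ A) = I ↔ I = I
¬(A ↔ (A ∨ A)) = ¬I = I
(A ↔ A) → ¬(A ↔ (A ∨ A)) = I → I = I  [¬I ∨ I]
((A ↔ A) → ¬(A ↔ (A ∨ A))) → A = I → I = I
They differ because Łukasiewicz Ł3 and K3 treat I differently under implication.

T; I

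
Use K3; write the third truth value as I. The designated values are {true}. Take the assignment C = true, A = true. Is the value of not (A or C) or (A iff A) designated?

Yes

A or C = true or true = true
not (A or C) = not true = false
A iff A = true iff true = true
not (A or C) or (A iff A) = false or true = true
true ∈ {true}.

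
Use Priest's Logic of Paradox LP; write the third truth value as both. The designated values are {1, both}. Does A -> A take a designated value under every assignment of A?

Every assignment of A over {1, both, 0} gives a value in {1, both}.
In particular, with A=both: A -> A = both.

Yes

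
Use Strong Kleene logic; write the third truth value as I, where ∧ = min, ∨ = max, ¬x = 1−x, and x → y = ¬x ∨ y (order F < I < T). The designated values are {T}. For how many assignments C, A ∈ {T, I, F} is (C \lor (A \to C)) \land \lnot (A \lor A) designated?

Designated under: (C=T, A=F); (C=I, A=F); (C=F, A=F).

3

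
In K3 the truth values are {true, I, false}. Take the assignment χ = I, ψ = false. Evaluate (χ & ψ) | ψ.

χ & ψ = I & false = false
(χ & ψ) | ψ = false | false = false

false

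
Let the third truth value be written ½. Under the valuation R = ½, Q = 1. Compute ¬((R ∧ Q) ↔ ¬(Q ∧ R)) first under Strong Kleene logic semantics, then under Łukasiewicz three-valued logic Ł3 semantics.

In Strong Kleene logic: R ∧ Q = ½ ∧ 1 = ½
Q ∧ R = 1 ∧ ½ = ½
¬(Q ∧ R) = ¬½ = ½
(R ∧ Q) ↔ ¬(Q ∧ R) = ½ ↔ ½ = ½
¬((R ∧ Q) ↔ ¬(Q ∧ R)) = ¬½ = ½
In Łukasiewicz three-valued logic Ł3: R ∧ Q = ½ ∧ 1 = ½
Q ∧ R = 1 ∧ ½ = ½
¬(Q ∧ R) = ¬½ = ½
(R ∧ Q) ↔ ¬(Q ∧ R) = ½ ↔ ½ = 1
¬((R ∧ Q) ↔ ¬(Q ∧ R)) = ¬1 = 0
They differ because Strong Kleene logic and Łukasiewicz three-valued logic Ł3 treat ½ differently under implication.

½; 0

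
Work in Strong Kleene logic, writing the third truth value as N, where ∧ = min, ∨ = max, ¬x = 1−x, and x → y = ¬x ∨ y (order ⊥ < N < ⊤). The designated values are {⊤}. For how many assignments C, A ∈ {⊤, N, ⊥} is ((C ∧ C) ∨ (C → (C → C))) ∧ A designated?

2

Designated under: (C=⊤, A=⊤); (C=⊥, A=⊤).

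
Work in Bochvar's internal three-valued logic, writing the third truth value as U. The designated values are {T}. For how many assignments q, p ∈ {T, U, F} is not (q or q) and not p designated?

1

Designated under: (q=F, p=F).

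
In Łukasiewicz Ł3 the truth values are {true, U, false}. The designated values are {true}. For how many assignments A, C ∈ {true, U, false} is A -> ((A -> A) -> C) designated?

6

Of the 9 assignments, 6 give a value in {true}.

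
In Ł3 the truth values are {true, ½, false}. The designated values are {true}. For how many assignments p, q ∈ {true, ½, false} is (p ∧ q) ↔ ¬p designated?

3

Designated under: (p=true, q=false); (p=½, q=true); (p=½, q=½).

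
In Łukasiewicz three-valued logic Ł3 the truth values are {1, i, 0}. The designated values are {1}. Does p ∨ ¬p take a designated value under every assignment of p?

No

Countermodel: p=i gives i, which is not designated.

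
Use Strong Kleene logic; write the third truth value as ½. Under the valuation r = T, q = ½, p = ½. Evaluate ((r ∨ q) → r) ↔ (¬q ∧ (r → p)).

r ∨ q = T ∨ ½ = T
(r ∨ q) → r = T → T = T
¬q = ¬½ = ½
r → p = T → ½ = ½
¬q ∧ (r → p) = ½ ∧ ½ = ½
((r ∨ q) → r) ↔ (¬q ∧ (r → p)) = T ↔ ½ = ½

½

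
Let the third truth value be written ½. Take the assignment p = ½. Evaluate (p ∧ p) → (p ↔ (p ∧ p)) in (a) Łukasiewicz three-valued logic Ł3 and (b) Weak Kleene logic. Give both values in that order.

True; ½

In Łukasiewicz three-valued logic Ł3: p ∧ p = ½ ∧ ½ = ½
p ∧ p = ½ ∧ ½ = ½
p ↔ (p ∧ p) = ½ ↔ ½ = True  [1 − |½−½|]
(p ∧ p) → (p ↔ (p ∧ p)) = ½ → True = True
In Weak Kleene logic: p ∧ p = ½ ∧ ½ = ½
p ∧ p = ½ ∧ ½ = ½
p ↔ (p ∧ p) = ½ ↔ ½ = ½
(p ∧ p) → (p ↔ (p ∧ p)) = ½ → ½ = ½  [any arg is the third value ⇒ result is the third value]
They differ because Łukasiewicz three-valued logic Ł3 and Weak Kleene logic treat ½ differently under the binary connectives.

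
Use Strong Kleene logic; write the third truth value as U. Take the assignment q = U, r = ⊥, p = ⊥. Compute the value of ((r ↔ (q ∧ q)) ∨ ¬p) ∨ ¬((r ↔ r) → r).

q ∧ q = U ∧ U = U
r ↔ (q ∧ q) = ⊥ ↔ U = U
¬p = ¬⊥ = ⊤
(r ↔ (q ∧ q)) ∨ ¬p = U ∨ ⊤ = ⊤
r ↔ r = ⊥ ↔ ⊥ = ⊤
(r ↔ r) → r = ⊤ → ⊥ = ⊥
¬((r ↔ r) → r) = ¬⊥ = ⊤
((r ↔ (q ∧ q)) ∨ ¬p) ∨ ¬((r ↔ r) → r) = ⊤ ∨ ⊤ = ⊤

⊤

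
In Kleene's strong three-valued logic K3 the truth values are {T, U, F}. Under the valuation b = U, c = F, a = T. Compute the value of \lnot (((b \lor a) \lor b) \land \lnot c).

F

b \lor a = U \lor T = T
(b \lor a) \lor b = T \lor U = T
\lnot c = \lnot F = T
((b \lor a) \lor b) \land \lnot c = T \land T = T
\lnot (((b \lor a) \lor b) \land \lnot c) = \lnot T = F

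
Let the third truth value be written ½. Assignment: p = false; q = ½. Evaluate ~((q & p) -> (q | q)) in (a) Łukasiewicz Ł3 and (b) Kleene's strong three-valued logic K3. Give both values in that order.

false; false

In Łukasiewicz Ł3: q & p = ½ & false = false
q | q = ½ | ½ = ½
(q & p) -> (q | q) = false -> ½ = true  [min(1, 1−0+½)]
~((q & p) -> (q | q)) = ~true = false
In Kleene's strong three-valued logic K3: q & p = ½ & false = false
q | q = ½ | ½ = ½
(q & p) -> (q | q) = false -> ½ = true  [~false | ½]
~((q & p) -> (q | q)) = ~true = false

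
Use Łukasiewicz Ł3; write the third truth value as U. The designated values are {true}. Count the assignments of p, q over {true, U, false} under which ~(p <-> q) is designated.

2

Designated under: (p=true, q=false); (p=false, q=true).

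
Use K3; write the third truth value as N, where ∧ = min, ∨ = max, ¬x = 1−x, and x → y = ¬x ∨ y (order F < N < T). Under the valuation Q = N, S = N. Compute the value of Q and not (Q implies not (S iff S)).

S iff S = N iff N = N
not (S iff S) = not N = N
Q implies not (S iff S) = N implies N = N  [not N or N]
not (Q implies not (S iff S)) = not N = N
Q and not (Q implies not (S iff S)) = N and N = N

N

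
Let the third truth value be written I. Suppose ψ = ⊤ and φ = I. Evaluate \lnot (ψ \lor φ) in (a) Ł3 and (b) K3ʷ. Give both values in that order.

In Ł3: ψ \lor φ = ⊤ \lor I = ⊤
\lnot (ψ \lor φ) = \lnot ⊤ = ⊥
In K3ʷ: ψ \lor φ = ⊤ \lor I = I
\lnot (ψ \lor φ) = \lnot I = I
They differ because Ł3 and K3ʷ treat I differently under the binary connectives.

⊥; I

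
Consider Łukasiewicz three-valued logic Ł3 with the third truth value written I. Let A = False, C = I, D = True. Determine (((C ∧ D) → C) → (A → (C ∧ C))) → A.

False

C ∧ D = I ∧ True = I
(C ∧ D) → C = I → I = True  [min(1, 1−½+½)]
C ∧ C = I ∧ I = I
A → (C ∧ C) = False → I = True
((C ∧ D) → C) → (A → (C ∧ C)) = True → True = True
(((C ∧ D) → C) → (A → (C ∧ C))) → A = True → False = False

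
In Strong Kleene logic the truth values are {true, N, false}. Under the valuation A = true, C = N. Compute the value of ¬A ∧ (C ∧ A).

¬A = ¬true = false
C ∧ A = N ∧ true = N
¬A ∧ (C ∧ A) = false ∧ N = false

false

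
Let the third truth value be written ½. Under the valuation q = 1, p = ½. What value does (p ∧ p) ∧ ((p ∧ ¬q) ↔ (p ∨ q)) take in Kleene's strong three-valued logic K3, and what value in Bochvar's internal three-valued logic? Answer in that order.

In Kleene's strong three-valued logic K3: p ∧ p = ½ ∧ ½ = ½
¬q = ¬1 = 0
p ∧ ¬q = ½ ∧ 0 = 0
p ∨ q = ½ ∨ 1 = 1
(p ∧ ¬q) ↔ (p ∨ q) = 0 ↔ 1 = 0
(p ∧ p) ∧ ((p ∧ ¬q) ↔ (p ∨ q)) = ½ ∧ 0 = 0
In Bochvar's internal three-valued logic: p ∧ p = ½ ∧ ½ = ½
¬q = ¬1 = 0
p ∧ ¬q = ½ ∧ 0 = ½
p ∨ q = ½ ∨ 1 = ½
(p ∧ ¬q) ↔ (p ∨ q) = ½ ↔ ½ = ½
(p ∧ p) ∧ ((p ∧ ¬q) ↔ (p ∨ q)) = ½ ∧ ½ = ½
They differ because Kleene's strong three-valued logic K3 and Bochvar's internal three-valued logic treat ½ differently under the binary connectives.

0; ½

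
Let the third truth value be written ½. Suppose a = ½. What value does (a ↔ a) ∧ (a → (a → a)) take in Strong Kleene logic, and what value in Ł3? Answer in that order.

½; T

In Strong Kleene logic: a ↔ a = ½ ↔ ½ = ½
a → a = ½ → ½ = ½  [¬½ ∨ ½]
a → (a → a) = ½ → ½ = ½
(a ↔ a) ∧ (a → (a → a)) = ½ ∧ ½ = ½
In Ł3: a ↔ a = ½ ↔ ½ = T
a → a = ½ → ½ = T
a → (a → a) = ½ → T = T
(a ↔ a) ∧ (a → (a → a)) = T ∧ T = T
They differ because Strong Kleene logic and Ł3 treat ½ differently under implication.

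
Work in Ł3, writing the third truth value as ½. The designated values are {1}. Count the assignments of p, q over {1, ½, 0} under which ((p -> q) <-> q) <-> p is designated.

Of the 9 assignments, 6 give a value in {1}.

6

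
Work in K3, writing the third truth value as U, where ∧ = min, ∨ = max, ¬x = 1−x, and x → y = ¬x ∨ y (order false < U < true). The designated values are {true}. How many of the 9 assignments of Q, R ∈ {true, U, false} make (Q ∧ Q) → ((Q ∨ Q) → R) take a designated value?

5

Of the 9 assignments, 5 give a value in {true}.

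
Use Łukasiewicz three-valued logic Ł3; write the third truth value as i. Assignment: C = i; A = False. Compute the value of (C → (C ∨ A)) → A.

False

C ∨ A = i ∨ False = i
C → (C ∨ A) = i → i = True  [min(1, 1−½+½)]
(C → (C ∨ A)) → A = True → False = False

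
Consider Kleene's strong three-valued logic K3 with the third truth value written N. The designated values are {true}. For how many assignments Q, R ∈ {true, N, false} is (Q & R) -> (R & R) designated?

Of the 9 assignments, 7 give a value in {true}.

7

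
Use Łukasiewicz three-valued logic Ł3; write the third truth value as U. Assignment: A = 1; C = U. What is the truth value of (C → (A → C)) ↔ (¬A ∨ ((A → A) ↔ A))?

A → C = 1 → U = U
C → (A → C) = U → U = 1
¬A = ¬1 = 0
A → A = 1 → 1 = 1
(A → A) ↔ A = 1 ↔ 1 = 1
¬A ∨ ((A → A) ↔ A) = 0 ∨ 1 = 1
(C → (A → C)) ↔ (¬A ∨ ((A → A) ↔ A)) = 1 ↔ 1 = 1

1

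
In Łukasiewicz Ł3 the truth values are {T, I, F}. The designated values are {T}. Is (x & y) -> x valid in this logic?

Yes

Every assignment of x, y over {T, I, F} gives a value in {T}.
In particular, with x=I, y=I: (x & y) -> x = T.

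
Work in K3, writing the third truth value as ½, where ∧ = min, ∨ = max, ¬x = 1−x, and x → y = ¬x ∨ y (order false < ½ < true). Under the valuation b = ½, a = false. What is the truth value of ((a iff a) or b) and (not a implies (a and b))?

a iff a = false iff false = true
(a iff a) or b = true or ½ = true
not a = not false = true
a and b = false and ½ = false
not a implies (a and b) = true implies false = false
((a iff a) or b) and (not a implies (a and b)) = true and false = false

false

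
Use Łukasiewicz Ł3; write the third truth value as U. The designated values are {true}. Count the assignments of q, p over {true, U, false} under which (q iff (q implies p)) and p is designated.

1

Designated under: (q=true, p=true).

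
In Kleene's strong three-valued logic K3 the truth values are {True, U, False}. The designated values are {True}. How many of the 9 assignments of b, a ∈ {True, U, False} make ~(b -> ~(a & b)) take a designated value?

1

Designated under: (b=True, a=True).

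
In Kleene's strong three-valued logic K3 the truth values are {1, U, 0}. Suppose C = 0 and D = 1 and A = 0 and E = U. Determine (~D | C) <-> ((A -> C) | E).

~D = ~1 = 0
~D | C = 0 | 0 = 0
A -> C = 0 -> 0 = 1
(A -> C) | E = 1 | U = 1
(~D | C) <-> ((A -> C) | E) = 0 <-> 1 = 0

0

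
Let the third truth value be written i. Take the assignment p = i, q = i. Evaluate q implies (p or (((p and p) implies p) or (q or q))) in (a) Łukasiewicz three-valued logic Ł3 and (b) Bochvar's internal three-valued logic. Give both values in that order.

true; i

In Łukasiewicz three-valued logic Ł3: p and p = i and i = i
(p and p) implies p = i implies i = true  [min(1, 1−½+½)]
q or q = i or i = i
((p and p) implies p) or (q or q) = true or i = true
p or (((p and p) implies p) or (q or q)) = i or true = true
q implies (p or (((p and p) implies p) or (q or q))) = i implies true = true
In Bochvar's internal three-valued logic: p and p = i and i = i
(p and p) implies p = i implies i = i
q or q = i or i = i
((p and p) implies p) or (q or q) = i or i = i
p or (((p and p) implies p) or (q or q)) = i or i = i
q implies (p or (((p and p) implies p) or (q or q))) = i implies i = i
They differ because Łukasiewicz three-valued logic Ł3 and Bochvar's internal three-valued logic treat i differently under the binary connectives.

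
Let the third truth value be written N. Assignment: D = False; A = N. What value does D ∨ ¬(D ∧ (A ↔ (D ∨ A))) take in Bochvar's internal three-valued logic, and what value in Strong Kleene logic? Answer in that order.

In Bochvar's internal three-valued logic: D ∨ A = False ∨ N = N
A ↔ (D ∨ A) = N ↔ N = N
D ∧ (A ↔ (D ∨ A)) = False ∧ N = N
¬(D ∧ (A ↔ (D ∨ A))) = ¬N = N
D ∨ ¬(D ∧ (A ↔ (D ∨ A))) = False ∨ N = N
In Strong Kleene logic: D ∨ A = False ∨ N = N
A ↔ (D ∨ A) = N ↔ N = N
D ∧ (A ↔ (D ∨ A)) = False ∧ N = False
¬(D ∧ (A ↔ (D ∨ A))) = ¬False = True
D ∨ ¬(D ∧ (A ↔ (D ∨ A))) = False ∨ True = True
They differ because Bochvar's internal three-valued logic and Strong Kleene logic treat N differently under the binary connectives.

N; True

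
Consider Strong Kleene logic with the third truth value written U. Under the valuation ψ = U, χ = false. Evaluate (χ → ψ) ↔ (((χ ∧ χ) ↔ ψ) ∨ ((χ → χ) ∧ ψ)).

χ → ψ = false → U = true  [¬false ∨ U]
χ ∧ χ = false ∧ false = false
(χ ∧ χ) ↔ ψ = false ↔ U = U
χ → χ = false → false = true
(χ → χ) ∧ ψ = true ∧ U = U
((χ ∧ χ) ↔ ψ) ∨ ((χ → χ) ∧ ψ) = U ∨ U = U
(χ → ψ) ↔ (((χ ∧ χ) ↔ ψ) ∨ ((χ → χ) ∧ ψ)) = true ↔ U = U

U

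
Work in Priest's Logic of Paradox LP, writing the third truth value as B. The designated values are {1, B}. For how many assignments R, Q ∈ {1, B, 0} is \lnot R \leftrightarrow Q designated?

7

Of the 9 assignments, 7 give a value in {1, B}.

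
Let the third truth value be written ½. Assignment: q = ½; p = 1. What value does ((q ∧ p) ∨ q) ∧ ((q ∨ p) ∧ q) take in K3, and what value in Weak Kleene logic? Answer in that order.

In K3: q ∧ p = ½ ∧ 1 = ½
(q ∧ p) ∨ q = ½ ∨ ½ = ½
q ∨ p = ½ ∨ 1 = 1
(q ∨ p) ∧ q = 1 ∧ ½ = ½
((q ∧ p) ∨ q) ∧ ((q ∨ p) ∧ q) = ½ ∧ ½ = ½
In Weak Kleene logic: q ∧ p = ½ ∧ 1 = ½
(q ∧ p) ∨ q = ½ ∨ ½ = ½
q ∨ p = ½ ∨ 1 = ½
(q ∨ p) ∧ q = ½ ∧ ½ = ½
((q ∧ p) ∨ q) ∧ ((q ∨ p) ∧ q) = ½ ∧ ½ = ½

½; ½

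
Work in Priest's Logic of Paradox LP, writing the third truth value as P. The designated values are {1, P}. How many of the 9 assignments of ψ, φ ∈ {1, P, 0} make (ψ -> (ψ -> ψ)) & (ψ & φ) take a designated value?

Designated under: (ψ=1, φ=1); (ψ=1, φ=P); (ψ=P, φ=1); (ψ=P, φ=P).

4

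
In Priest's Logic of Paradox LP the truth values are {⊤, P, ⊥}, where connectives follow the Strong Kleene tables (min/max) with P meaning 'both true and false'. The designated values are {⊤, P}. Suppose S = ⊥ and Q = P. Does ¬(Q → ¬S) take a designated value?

¬S = ¬⊥ = ⊤
Q → ¬S = P → ⊤ = ⊤
¬(Q → ¬S) = ¬⊤ = ⊥
⊥ ∉ {⊤, P}.

No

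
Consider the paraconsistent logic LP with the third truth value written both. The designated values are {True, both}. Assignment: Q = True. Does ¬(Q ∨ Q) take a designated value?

Q ∨ Q = True ∨ True = True
¬(Q ∨ Q) = ¬True = False
False ∉ {True, both}.

No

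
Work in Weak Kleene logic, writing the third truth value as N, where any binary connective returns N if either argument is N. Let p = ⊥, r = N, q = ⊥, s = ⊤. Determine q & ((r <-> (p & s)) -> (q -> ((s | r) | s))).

N

p & s = ⊥ & ⊤ = ⊥
r <-> (p & s) = N <-> ⊥ = N
s | r = ⊤ | N = N
(s | r) | s = N | ⊤ = N
q -> ((s | r) | s) = ⊥ -> N = N  [any arg is the third value ⇒ result is the third value]
(r <-> (p & s)) -> (q -> ((s | r) | s)) = N -> N = N
q & ((r <-> (p & s)) -> (q -> ((s | r) | s))) = ⊥ & N = N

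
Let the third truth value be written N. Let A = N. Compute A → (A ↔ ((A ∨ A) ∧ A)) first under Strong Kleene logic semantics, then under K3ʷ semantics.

In Strong Kleene logic: A ∨ A = N ∨ N = N
(A ∨ A) ∧ A = N ∧ N = N
A ↔ ((A ∨ A) ∧ A) = N ↔ N = N
A → (A ↔ ((A ∨ A) ∧ A)) = N → N = N  [¬N ∨ N]
In K3ʷ: A ∨ A = N ∨ N = N
(A ∨ A) ∧ A = N ∧ N = N
A ↔ ((A ∨ A) ∧ A) = N ↔ N = N
A → (A ↔ ((A ∨ A) ∧ A)) = N → N = N  [any arg is the third value ⇒ result is the third value]

N; N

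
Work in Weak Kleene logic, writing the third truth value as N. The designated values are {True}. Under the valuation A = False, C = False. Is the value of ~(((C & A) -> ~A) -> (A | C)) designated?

Yes

C & A = False & False = False
~A = ~False = True
(C & A) -> ~A = False -> True = True
A | C = False | False = False
((C & A) -> ~A) -> (A | C) = True -> False = False
~(((C & A) -> ~A) -> (A | C)) = ~False = True
True ∈ {True}.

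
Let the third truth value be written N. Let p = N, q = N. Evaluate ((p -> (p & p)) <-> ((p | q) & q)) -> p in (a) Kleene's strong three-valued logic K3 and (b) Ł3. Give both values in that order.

N; T

In Kleene's strong three-valued logic K3: p & p = N & N = N
p -> (p & p) = N -> N = N  [~N | N]
p | q = N | N = N
(p | q) & q = N & N = N
(p -> (p & p)) <-> ((p | q) & q) = N <-> N = N
((p -> (p & p)) <-> ((p | q) & q)) -> p = N -> N = N
In Ł3: p & p = N & N = N
p -> (p & p) = N -> N = T
p | q = N | N = N
(p | q) & q = N & N = N
(p -> (p & p)) <-> ((p | q) & q) = T <-> N = N
((p -> (p & p)) <-> ((p | q) & q)) -> p = N -> N = T
They differ because Kleene's strong three-valued logic K3 and Ł3 treat N differently under implication.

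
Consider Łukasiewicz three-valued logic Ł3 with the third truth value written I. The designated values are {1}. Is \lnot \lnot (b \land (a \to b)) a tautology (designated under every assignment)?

No

Countermodel: b=I, a=1 gives I, which is not designated.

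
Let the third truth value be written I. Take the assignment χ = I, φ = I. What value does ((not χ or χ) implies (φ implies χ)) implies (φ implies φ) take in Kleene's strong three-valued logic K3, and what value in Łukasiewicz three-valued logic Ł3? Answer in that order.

I; T

In Kleene's strong three-valued logic K3: not χ = not I = I
not χ or χ = I or I = I
φ implies χ = I implies I = I  [not I or I]
(not χ or χ) implies (φ implies χ) = I implies I = I
φ implies φ = I implies I = I
((not χ or χ) implies (φ implies χ)) implies (φ implies φ) = I implies I = I
In Łukasiewicz three-valued logic Ł3: not χ = not I = I
not χ or χ = I or I = I
φ implies χ = I implies I = T
(not χ or χ) implies (φ implies χ) = I implies T = T
φ implies φ = I implies I = T
((not χ or χ) implies (φ implies χ)) implies (φ implies φ) = T implies T = T
They differ because Kleene's strong three-valued logic K3 and Łukasiewicz three-valued logic Ł3 treat I differently under implication.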